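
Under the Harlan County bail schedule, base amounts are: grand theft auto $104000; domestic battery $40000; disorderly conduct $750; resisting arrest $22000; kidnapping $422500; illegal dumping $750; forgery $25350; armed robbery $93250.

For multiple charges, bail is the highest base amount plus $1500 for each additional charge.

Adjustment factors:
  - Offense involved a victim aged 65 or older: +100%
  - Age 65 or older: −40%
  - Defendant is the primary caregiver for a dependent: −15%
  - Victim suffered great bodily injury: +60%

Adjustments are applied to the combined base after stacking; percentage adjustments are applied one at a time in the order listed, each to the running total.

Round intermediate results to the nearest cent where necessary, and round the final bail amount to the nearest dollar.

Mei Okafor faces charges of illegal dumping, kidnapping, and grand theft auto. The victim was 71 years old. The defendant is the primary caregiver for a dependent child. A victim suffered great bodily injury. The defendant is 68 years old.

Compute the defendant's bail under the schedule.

$694416

Base amounts from the schedule: illegal dumping $750; kidnapping $422500; grand theft auto $104000.
Stacking rule: highest base plus $1500 per additional charge. Highest is kidnapping at $422500; 2 additional charges → +$3000. Combined base = $425500.
Offense involved a victim aged 65 or older (+100%): $425500 × 2 = $851000.
Age 65 or older (−40%): $851000 × 0.6 = $510600.
Defendant is the primary caregiver for a dependent (−15%): $510600 × 0.85 = $434010.
Victim suffered great bodily injury (+60%): $434010 × 1.6 = $694416.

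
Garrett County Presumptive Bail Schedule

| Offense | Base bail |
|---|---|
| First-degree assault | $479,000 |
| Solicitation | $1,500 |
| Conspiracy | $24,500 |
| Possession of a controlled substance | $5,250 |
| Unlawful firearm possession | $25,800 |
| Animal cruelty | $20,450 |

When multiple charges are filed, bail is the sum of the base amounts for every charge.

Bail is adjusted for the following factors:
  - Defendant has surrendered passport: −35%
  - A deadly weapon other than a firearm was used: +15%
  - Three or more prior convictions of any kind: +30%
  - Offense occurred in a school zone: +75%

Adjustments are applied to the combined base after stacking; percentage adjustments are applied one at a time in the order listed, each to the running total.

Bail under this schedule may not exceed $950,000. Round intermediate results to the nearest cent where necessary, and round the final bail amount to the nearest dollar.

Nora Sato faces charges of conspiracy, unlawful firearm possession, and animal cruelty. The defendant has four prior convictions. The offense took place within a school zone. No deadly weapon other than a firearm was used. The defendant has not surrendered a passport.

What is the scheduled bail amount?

Base amounts from the schedule: conspiracy $24,500; unlawful firearm possession $25,800; animal cruelty $20,450.
Stacking rule: sum of all bases. $24,500 + $25,800 + $20,450 = $70,750.
Three or more prior convictions of any kind (+30%): $70,750 × 1.3 = $91,975.
Offense occurred in a school zone (+75%): $91,975 × 1.75 = $160,956.25.
$160,956.25 is within the $950,000 maximum.
Rounded to the nearest dollar: $160,956.

$160,956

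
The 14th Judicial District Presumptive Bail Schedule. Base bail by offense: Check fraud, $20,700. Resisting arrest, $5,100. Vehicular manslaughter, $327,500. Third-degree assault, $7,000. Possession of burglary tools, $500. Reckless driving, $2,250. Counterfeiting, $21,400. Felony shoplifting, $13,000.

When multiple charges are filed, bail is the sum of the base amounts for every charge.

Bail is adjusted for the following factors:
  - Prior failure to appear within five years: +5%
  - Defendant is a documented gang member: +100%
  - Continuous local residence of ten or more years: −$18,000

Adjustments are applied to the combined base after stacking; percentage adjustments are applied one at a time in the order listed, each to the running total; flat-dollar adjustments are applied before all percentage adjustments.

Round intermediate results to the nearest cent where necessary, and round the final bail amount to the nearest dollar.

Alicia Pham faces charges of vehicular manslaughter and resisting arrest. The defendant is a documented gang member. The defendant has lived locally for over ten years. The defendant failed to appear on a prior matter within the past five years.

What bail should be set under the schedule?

$660,660

Base amounts from the schedule: vehicular manslaughter $327,500; resisting arrest $5,100.
Stacking rule: sum of all bases. $327,500 + $5,100 = $332,600.
Continuous local residence of ten or more years (−$18,000 flat): $332,600 − $18,000 = $314,600.
Prior failure to appear within five years (+5%): $314,600 × 1.05 = $330,330.
Defendant is a documented gang member (+100%): $330,330 × 2 = $660,660.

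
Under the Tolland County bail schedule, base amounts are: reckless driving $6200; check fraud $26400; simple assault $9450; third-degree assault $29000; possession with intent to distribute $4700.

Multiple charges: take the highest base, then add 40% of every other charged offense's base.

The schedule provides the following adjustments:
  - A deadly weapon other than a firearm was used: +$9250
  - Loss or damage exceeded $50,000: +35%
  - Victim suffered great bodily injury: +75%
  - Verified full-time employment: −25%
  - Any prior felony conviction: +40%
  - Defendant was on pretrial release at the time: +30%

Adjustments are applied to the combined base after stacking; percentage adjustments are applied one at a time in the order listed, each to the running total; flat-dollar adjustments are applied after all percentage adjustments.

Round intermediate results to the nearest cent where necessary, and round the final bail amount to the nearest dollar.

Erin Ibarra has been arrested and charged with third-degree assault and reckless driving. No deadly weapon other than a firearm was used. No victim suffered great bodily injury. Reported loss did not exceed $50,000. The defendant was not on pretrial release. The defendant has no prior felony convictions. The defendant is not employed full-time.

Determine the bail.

Base amounts from the schedule: third-degree assault $29000; reckless driving $6200.
Stacking rule: highest base plus 40% of each additional charge. Highest is third-degree assault at $29000. Additional: $6200 × 40% = $2480. Combined base = $29000 + $2480 = $31480.
No adjustment factors apply to this defendant.

$31480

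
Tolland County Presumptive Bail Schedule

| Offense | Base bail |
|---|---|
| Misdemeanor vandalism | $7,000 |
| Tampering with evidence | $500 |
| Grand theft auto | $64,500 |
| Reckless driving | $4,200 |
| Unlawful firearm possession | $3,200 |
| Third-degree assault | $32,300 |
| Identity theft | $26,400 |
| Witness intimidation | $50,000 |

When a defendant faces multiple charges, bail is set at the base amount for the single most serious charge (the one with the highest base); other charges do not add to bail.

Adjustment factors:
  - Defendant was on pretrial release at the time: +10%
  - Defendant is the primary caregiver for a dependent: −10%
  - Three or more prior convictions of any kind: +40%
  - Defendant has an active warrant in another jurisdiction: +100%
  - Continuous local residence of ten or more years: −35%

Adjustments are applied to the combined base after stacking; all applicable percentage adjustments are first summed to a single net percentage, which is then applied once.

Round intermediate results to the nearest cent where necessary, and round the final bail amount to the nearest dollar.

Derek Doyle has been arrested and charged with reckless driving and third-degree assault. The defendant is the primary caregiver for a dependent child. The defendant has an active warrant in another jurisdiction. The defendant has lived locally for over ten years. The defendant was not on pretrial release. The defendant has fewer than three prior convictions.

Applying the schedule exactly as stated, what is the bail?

Base amounts from the schedule: reckless driving $4,200; third-degree assault $32,300.
Stacking rule: use the highest base only. Highest is third-degree assault at $32,300. Combined base = $32,300.
Net percentage adjustment: −10% +100% −35% = +55%. $32,300 × 1.55 = $50,065.

$50,065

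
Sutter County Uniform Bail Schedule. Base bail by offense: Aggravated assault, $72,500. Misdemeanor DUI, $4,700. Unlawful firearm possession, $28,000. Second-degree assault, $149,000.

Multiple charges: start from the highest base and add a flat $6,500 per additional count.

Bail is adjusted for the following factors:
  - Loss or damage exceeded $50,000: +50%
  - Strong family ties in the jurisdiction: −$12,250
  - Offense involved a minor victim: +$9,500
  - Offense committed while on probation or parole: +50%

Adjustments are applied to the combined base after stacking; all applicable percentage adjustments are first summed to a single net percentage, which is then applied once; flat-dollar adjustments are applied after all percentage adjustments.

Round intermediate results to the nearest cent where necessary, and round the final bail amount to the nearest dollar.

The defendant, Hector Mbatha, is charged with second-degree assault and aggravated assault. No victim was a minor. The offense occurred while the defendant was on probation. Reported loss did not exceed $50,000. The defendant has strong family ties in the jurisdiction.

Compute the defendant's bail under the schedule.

$221,000

Base amounts from the schedule: second-degree assault $149,000; aggravated assault $72,500.
Stacking rule: highest base plus $6,500 per additional charge. Highest is second-degree assault at $149,000; 1 additional charge → +$6,500. Combined base = $155,500.
Offense committed while on probation or parole (+50%): $155,500 × 1.5 = $233,250.
Strong family ties in the jurisdiction (−$12,250 flat): $233,250 − $12,250 = $221,000.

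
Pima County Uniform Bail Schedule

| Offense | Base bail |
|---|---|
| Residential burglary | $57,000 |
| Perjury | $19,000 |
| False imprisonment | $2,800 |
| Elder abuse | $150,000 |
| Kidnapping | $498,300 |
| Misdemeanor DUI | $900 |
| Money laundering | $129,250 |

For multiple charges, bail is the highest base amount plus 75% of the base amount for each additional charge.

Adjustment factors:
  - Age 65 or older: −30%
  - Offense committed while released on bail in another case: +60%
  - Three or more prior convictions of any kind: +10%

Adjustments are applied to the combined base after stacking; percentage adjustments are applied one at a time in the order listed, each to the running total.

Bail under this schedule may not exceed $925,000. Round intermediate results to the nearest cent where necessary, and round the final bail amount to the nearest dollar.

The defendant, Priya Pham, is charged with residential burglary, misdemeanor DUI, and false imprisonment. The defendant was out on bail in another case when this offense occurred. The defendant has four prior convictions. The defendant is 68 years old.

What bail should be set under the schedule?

$73,643

Base amounts from the schedule: residential burglary $57,000; misdemeanor DUI $900; false imprisonment $2,800.
Stacking rule: highest base plus 75% of each additional charge. Highest is residential burglary at $57,000. Additional: $900 × 75% = $675; $2,800 × 75% = $2,100. Combined base = $57,000 + $2,775 = $59,775.
Age 65 or older (−30%): $59,775 × 0.7 = $41,842.50.
Offense committed while released on bail in another case (+60%): $41,842.50 × 1.6 = $66,948.
Three or more prior convictions of any kind (+10%): $66,948 × 1.1 = $73,642.80.
$73,642.80 is within the $925,000 maximum.
Rounded to the nearest dollar: $73,643.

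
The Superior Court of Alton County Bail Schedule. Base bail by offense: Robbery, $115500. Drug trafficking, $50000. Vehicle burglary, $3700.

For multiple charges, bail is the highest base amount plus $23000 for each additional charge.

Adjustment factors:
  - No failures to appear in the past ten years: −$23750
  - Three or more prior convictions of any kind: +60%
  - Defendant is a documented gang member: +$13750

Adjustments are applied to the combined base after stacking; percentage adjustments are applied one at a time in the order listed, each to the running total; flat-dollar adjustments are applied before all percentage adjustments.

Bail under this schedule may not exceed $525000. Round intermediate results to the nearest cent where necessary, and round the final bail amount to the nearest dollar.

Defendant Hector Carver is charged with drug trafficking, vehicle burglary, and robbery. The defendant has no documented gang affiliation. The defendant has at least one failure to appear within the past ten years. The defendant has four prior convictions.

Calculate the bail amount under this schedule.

Base amounts from the schedule: drug trafficking $50000; vehicle burglary $3700; robbery $115500.
Stacking rule: highest base plus $23000 per additional charge. Highest is robbery at $115500; 2 additional charges → +$46000. Combined base = $161500.
Three or more prior convictions of any kind (+60%): $161500 × 1.6 = $258400.
$258400 is within the $525000 maximum.

$258400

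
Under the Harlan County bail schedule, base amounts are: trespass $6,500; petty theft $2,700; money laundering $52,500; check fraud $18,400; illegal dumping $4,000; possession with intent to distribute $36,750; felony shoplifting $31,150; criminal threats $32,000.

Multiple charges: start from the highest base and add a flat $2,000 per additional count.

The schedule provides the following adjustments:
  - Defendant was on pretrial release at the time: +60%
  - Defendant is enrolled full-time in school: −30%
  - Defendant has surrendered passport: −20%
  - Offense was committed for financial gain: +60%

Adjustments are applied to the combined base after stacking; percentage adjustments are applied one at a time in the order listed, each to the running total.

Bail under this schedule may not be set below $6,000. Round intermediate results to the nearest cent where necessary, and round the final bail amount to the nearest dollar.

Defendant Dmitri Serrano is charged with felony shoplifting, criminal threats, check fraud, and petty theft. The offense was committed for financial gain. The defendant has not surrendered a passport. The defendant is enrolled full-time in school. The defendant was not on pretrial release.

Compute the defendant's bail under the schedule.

Base amounts from the schedule: felony shoplifting $31,150; criminal threats $32,000; check fraud $18,400; petty theft $2,700.
Stacking rule: highest base plus $2,000 per additional charge. Highest is criminal threats at $32,000; 3 additional charges → +$6,000. Combined base = $38,000.
Defendant is enrolled full-time in school (−30%): $38,000 × 0.7 = $26,600.
Offense was committed for financial gain (+60%): $26,600 × 1.6 = $42,560.
$42,560 is at or above the $6,000 minimum.

$42,560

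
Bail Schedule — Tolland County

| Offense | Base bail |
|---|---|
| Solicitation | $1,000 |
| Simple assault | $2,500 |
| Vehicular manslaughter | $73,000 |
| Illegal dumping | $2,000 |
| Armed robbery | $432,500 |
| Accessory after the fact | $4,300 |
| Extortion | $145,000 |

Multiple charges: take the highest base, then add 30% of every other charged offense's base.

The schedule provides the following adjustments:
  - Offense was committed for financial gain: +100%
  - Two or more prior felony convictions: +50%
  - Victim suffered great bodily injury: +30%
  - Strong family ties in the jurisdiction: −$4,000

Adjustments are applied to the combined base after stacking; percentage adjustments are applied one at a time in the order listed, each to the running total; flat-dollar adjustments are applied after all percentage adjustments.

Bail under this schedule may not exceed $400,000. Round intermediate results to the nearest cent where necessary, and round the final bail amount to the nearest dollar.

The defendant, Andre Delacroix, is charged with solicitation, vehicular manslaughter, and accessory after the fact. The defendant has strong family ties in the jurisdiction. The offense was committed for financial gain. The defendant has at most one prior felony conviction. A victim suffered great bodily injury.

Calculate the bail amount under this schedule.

Base amounts from the schedule: solicitation $1,000; vehicular manslaughter $73,000; accessory after the fact $4,300.
Stacking rule: highest base plus 30% of each additional charge. Highest is vehicular manslaughter at $73,000. Additional: $1,000 × 30% = $300; $4,300 × 30% = $1,290. Combined base = $73,000 + $1,590 = $74,590.
Offense was committed for financial gain (+100%): $74,590 × 2 = $149,180.
Victim suffered great bodily injury (+30%): $149,180 × 1.3 = $193,934.
Strong family ties in the jurisdiction (−$4,000 flat): $193,934 − $4,000 = $189,934.
$189,934 is within the $400,000 maximum.

$189,934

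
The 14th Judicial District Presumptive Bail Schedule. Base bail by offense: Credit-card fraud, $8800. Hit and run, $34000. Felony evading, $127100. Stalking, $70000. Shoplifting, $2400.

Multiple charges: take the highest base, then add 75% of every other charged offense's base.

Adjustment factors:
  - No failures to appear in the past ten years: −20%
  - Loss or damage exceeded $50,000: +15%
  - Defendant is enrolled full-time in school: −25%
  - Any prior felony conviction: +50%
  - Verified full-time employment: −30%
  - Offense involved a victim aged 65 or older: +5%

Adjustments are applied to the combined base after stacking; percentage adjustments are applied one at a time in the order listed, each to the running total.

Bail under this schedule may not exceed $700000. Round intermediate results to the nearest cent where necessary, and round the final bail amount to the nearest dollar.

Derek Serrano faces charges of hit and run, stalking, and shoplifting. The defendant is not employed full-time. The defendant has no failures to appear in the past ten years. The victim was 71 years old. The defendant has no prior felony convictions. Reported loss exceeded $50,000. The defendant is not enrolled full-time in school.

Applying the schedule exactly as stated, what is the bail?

$93992

Base amounts from the schedule: hit and run $34000; stalking $70000; shoplifting $2400.
Stacking rule: highest base plus 75% of each additional charge. Highest is stalking at $70000. Additional: $34000 × 75% = $25500; $2400 × 75% = $1800. Combined base = $70000 + $27300 = $97300.
No failures to appear in the past ten years (−20%): $97300 × 0.8 = $77840.
Loss or damage exceeded $50,000 (+15%): $77840 × 1.15 = $89516.
Offense involved a victim aged 65 or older (+5%): $89516 × 1.05 = $93991.80.
$93991.80 is within the $700000 maximum.
Rounded to the nearest dollar: $93992.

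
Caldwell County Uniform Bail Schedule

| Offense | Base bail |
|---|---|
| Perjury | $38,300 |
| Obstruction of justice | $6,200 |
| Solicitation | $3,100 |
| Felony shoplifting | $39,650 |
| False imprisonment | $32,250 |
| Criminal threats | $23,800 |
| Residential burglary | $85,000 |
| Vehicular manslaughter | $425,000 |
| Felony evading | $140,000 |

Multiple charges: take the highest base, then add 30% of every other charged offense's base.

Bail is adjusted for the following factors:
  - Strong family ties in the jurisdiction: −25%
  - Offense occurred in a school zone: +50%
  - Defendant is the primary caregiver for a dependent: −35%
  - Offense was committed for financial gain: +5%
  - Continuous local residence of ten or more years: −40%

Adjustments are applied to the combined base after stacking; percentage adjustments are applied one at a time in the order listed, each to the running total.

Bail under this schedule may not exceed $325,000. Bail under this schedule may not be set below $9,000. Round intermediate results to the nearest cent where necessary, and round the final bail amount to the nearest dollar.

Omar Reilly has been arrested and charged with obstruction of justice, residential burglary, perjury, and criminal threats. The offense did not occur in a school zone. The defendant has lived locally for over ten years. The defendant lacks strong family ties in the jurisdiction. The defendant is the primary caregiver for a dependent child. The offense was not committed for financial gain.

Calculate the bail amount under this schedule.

$41,141

Base amounts from the schedule: obstruction of justice $6,200; residential burglary $85,000; perjury $38,300; criminal threats $23,800.
Stacking rule: highest base plus 30% of each additional charge. Highest is residential burglary at $85,000. Additional: $6,200 × 30% = $1,860; $38,300 × 30% = $11,490; $23,800 × 30% = $7,140. Combined base = $85,000 + $20,490 = $105,490.
Defendant is the primary caregiver for a dependent (−35%): $105,490 × 0.65 = $68,568.50.
Continuous local residence of ten or more years (−40%): $68,568.50 × 0.6 = $41,141.10.
$41,141.10 is within the $325,000 maximum.
$41,141.10 is at or above the $9,000 minimum.
Rounded to the nearest dollar: $41,141.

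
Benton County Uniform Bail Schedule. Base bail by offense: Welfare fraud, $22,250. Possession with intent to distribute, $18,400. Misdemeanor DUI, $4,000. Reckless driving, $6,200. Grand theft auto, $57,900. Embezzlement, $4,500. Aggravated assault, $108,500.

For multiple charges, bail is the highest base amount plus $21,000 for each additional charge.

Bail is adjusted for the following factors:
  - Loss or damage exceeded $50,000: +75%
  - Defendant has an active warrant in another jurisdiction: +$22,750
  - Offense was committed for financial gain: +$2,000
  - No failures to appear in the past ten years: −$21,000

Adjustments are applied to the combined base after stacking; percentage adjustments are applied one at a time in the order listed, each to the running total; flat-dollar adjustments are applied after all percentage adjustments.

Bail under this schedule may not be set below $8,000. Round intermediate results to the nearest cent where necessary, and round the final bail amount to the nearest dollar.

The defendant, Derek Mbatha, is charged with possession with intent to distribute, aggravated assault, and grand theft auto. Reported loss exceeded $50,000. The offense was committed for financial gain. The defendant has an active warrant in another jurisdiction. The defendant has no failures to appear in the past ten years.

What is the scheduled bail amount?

$267,125

Base amounts from the schedule: possession with intent to distribute $18,400; aggravated assault $108,500; grand theft auto $57,900.
Stacking rule: highest base plus $21,000 per additional charge. Highest is aggravated assault at $108,500; 2 additional charges → +$42,000. Combined base = $150,500.
Loss or damage exceeded $50,000 (+75%): $150,500 × 1.75 = $263,375.
Defendant has an active warrant in another jurisdiction (+$22,750 flat): $263,375 + $22,750 = $286,125.
Offense was committed for financial gain (+$2,000 flat): $286,125 + $2,000 = $288,125.
No failures to appear in the past ten years (−$21,000 flat): $288,125 − $21,000 = $267,125.
$267,125 is at or above the $8,000 minimum.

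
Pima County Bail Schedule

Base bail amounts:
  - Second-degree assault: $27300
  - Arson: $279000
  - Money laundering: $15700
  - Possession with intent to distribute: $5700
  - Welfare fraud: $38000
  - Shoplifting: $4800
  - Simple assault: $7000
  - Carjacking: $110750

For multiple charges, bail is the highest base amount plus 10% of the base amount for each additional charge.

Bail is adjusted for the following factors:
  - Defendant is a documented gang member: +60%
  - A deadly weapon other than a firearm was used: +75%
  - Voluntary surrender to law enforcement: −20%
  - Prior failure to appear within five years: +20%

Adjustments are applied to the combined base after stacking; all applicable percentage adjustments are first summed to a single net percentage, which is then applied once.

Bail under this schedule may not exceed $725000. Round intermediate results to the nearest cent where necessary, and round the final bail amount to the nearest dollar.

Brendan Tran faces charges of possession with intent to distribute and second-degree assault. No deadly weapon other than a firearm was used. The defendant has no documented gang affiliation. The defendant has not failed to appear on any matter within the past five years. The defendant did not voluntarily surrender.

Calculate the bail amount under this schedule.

Base amounts from the schedule: possession with intent to distribute $5700; second-degree assault $27300.
Stacking rule: highest base plus 10% of each additional charge. Highest is second-degree assault at $27300. Additional: $5700 × 10% = $570. Combined base = $27300 + $570 = $27870.
No adjustment factors apply to this defendant.
$27870 is within the $725000 maximum.

$27870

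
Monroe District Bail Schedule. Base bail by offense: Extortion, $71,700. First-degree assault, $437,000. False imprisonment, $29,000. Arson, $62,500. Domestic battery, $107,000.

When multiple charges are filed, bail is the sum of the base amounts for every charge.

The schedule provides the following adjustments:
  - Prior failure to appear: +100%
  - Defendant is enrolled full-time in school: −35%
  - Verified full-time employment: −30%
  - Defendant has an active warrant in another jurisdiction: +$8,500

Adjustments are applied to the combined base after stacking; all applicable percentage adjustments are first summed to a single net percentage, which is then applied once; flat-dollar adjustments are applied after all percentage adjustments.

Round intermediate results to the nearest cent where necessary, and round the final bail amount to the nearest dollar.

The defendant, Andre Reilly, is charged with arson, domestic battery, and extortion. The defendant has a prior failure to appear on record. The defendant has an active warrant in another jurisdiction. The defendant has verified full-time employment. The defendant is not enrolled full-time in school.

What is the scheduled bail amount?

$418,540

Base amounts from the schedule: arson $62,500; domestic battery $107,000; extortion $71,700.
Stacking rule: sum of all bases. $62,500 + $107,000 + $71,700 = $241,200.
Net percentage adjustment: +100% −30% = +70%. $241,200 × 1.7 = $410,040.
Defendant has an active warrant in another jurisdiction (+$8,500 flat): $410,040 + $8,500 = $418,540.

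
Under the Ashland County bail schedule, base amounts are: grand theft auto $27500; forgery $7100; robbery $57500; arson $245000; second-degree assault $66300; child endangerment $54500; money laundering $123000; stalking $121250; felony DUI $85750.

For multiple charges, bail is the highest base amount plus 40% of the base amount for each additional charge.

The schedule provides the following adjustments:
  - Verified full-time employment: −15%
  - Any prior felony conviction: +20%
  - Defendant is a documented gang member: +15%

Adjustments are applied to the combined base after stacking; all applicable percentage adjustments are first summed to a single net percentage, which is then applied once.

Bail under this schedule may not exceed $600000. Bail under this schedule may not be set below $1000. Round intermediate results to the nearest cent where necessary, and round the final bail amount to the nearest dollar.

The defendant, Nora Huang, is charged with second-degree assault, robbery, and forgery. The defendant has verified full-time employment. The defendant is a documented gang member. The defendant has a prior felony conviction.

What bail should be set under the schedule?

$110568

Base amounts from the schedule: second-degree assault $66300; robbery $57500; forgery $7100.
Stacking rule: highest base plus 40% of each additional charge. Highest is second-degree assault at $66300. Additional: $57500 × 40% = $23000; $7100 × 40% = $2840. Combined base = $66300 + $25840 = $92140.
Net percentage adjustment: −15% +20% +15% = +20%. $92140 × 1.2 = $110568.
$110568 is within the $600000 maximum.
$110568 is at or above the $1000 minimum.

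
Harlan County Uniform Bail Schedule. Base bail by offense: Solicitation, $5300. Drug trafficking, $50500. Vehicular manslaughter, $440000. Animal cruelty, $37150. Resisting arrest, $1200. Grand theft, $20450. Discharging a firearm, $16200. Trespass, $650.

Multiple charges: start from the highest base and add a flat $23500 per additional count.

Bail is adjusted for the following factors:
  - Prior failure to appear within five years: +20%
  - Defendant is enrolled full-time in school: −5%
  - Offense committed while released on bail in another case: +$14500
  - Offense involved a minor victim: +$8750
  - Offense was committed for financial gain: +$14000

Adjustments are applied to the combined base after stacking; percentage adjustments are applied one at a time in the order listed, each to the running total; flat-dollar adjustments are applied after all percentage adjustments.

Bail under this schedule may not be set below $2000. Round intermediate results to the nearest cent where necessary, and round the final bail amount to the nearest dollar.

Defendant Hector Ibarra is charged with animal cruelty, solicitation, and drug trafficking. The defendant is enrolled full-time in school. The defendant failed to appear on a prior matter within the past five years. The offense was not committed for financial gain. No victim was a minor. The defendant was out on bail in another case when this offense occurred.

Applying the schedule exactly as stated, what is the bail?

$125650

Base amounts from the schedule: animal cruelty $37150; solicitation $5300; drug trafficking $50500.
Stacking rule: highest base plus $23500 per additional charge. Highest is drug trafficking at $50500; 2 additional charges → +$47000. Combined base = $97500.
Prior failure to appear within five years (+20%): $97500 × 1.2 = $117000.
Defendant is enrolled full-time in school (−5%): $117000 × 0.95 = $111150.
Offense committed while released on bail in another case (+$14500 flat): $111150 + $14500 = $125650.
$125650 is at or above the $2000 minimum.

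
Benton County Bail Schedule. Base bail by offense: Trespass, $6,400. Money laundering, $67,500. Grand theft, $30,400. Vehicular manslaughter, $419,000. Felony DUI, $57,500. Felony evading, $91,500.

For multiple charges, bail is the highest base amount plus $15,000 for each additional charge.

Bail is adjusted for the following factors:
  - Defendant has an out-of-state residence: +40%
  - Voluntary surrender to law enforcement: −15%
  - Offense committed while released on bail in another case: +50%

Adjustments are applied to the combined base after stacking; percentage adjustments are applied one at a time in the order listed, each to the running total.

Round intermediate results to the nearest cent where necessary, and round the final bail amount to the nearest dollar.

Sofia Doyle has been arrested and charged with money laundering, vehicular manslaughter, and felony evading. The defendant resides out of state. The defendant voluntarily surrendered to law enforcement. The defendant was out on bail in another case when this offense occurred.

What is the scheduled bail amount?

$801,465

Base amounts from the schedule: money laundering $67,500; vehicular manslaughter $419,000; felony evading $91,500.
Stacking rule: highest base plus $15,000 per additional charge. Highest is vehicular manslaughter at $419,000; 2 additional charges → +$30,000. Combined base = $449,000.
Defendant has an out-of-state residence (+40%): $449,000 × 1.4 = $628,600.
Voluntary surrender to law enforcement (−15%): $628,600 × 0.85 = $534,310.
Offense committed while released on bail in another case (+50%): $534,310 × 1.5 = $801,465.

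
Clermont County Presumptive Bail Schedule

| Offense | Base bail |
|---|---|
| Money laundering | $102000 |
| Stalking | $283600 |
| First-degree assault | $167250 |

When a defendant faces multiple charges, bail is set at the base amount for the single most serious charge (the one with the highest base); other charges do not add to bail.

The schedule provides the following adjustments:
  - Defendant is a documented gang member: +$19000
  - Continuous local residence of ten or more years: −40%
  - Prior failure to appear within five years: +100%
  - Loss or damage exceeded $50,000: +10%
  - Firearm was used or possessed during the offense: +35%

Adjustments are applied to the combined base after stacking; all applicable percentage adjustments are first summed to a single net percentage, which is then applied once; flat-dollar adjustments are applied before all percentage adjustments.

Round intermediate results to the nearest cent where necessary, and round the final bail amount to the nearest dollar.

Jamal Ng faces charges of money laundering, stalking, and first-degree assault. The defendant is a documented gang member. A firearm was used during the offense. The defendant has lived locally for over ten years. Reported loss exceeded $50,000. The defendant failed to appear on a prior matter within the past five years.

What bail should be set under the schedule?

$620330

Base amounts from the schedule: money laundering $102000; stalking $283600; first-degree assault $167250.
Stacking rule: use the highest base only. Highest is stalking at $283600. Combined base = $283600.
Defendant is a documented gang member (+$19000 flat): $283600 + $19000 = $302600.
Net percentage adjustment: −40% +100% +10% +35% = +105%. $302600 × 2.05 = $620330.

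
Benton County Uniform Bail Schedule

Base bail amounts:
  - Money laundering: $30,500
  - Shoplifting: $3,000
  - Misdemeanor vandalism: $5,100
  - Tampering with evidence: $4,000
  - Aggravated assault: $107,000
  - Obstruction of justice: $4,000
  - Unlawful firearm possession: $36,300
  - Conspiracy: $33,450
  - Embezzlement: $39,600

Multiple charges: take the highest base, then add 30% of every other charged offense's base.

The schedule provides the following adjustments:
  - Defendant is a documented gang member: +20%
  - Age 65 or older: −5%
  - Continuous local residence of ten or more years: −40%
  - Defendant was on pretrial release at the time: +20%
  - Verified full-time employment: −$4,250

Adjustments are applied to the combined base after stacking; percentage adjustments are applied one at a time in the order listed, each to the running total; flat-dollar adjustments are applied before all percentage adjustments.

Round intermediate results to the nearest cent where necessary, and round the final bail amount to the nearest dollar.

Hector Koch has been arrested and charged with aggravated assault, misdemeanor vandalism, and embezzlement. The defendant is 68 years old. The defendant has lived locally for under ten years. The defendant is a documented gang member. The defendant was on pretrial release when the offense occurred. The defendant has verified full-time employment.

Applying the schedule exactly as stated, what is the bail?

Base amounts from the schedule: aggravated assault $107,000; misdemeanor vandalism $5,100; embezzlement $39,600.
Stacking rule: highest base plus 30% of each additional charge. Highest is aggravated assault at $107,000. Additional: $5,100 × 30% = $1,530; $39,600 × 30% = $11,880. Combined base = $107,000 + $13,410 = $120,410.
Verified full-time employment (−$4,250 flat): $120,410 − $4,250 = $116,160.
Defendant is a documented gang member (+20%): $116,160 × 1.2 = $139,392.
Age 65 or older (−5%): $139,392 × 0.95 = $132,422.40.
Defendant was on pretrial release at the time (+20%): $132,422.40 × 1.2 = $158,906.88.
Rounded to the nearest dollar: $158,907.

$158,907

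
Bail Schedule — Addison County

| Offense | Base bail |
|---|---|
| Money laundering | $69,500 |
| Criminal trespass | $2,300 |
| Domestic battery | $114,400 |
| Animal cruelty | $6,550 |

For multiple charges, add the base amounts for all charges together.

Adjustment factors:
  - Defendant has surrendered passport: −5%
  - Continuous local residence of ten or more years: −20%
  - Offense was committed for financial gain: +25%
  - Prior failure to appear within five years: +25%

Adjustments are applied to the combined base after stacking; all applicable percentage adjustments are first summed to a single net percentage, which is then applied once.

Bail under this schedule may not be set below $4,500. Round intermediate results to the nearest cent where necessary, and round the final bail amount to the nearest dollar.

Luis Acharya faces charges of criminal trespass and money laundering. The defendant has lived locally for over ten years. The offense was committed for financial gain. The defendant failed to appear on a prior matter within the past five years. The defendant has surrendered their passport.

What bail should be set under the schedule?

Base amounts from the schedule: criminal trespass $2,300; money laundering $69,500.
Stacking rule: sum of all bases. $2,300 + $69,500 = $71,800.
Net percentage adjustment: −5% −20% +25% +25% = +25%. $71,800 × 1.25 = $89,750.
$89,750 is at or above the $4,500 minimum.

$89,750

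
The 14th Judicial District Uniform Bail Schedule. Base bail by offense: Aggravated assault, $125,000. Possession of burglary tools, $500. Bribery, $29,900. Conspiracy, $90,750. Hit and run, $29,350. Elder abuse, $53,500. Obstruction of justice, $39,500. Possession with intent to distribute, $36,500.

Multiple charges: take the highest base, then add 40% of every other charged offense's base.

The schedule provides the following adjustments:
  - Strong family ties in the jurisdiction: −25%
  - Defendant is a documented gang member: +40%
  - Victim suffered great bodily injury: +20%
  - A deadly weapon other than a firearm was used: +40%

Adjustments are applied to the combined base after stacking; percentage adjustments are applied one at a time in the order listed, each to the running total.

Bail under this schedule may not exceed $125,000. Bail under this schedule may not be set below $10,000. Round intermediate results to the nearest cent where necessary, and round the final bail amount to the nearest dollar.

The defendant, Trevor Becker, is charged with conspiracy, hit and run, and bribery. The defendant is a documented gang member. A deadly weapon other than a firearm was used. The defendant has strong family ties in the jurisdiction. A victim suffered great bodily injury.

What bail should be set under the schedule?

Base amounts from the schedule: conspiracy $90,750; hit and run $29,350; bribery $29,900.
Stacking rule: highest base plus 40% of each additional charge. Highest is conspiracy at $90,750. Additional: $29,350 × 40% = $11,740; $29,900 × 40% = $11,960. Combined base = $90,750 + $23,700 = $114,450.
Strong family ties in the jurisdiction (−25%): $114,450 × 0.75 = $85,837.50.
Defendant is a documented gang member (+40%): $85,837.50 × 1.4 = $120,172.50.
Victim suffered great bodily injury (+20%): $120,172.50 × 1.2 = $144,207.
A deadly weapon other than a firearm was used (+40%): $144,207 × 1.4 = $201,889.80.
Result $201,889.80 exceeds the maximum of $125,000; bail is capped at $125,000.
$125,000 is at or above the $10,000 minimum.

$125,000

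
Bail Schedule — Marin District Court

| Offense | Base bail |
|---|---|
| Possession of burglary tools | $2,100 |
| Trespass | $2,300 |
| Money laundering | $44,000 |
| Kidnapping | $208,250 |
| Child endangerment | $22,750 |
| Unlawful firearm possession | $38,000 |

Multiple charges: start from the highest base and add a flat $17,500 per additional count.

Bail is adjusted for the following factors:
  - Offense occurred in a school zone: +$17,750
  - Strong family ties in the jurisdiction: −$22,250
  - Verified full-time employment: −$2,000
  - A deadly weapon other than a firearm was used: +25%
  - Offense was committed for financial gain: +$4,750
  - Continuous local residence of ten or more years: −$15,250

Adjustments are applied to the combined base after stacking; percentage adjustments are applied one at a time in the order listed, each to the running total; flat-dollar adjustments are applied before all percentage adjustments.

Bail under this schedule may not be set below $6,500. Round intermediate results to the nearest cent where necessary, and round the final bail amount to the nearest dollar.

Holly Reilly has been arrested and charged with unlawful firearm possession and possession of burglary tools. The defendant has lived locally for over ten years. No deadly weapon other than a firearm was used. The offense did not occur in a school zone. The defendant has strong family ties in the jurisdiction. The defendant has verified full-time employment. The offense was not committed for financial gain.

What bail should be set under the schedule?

Base amounts from the schedule: unlawful firearm possession $38,000; possession of burglary tools $2,100.
Stacking rule: highest base plus $17,500 per additional charge. Highest is unlawful firearm possession at $38,000; 1 additional charge → +$17,500. Combined base = $55,500.
Strong family ties in the jurisdiction (−$22,250 flat): $55,500 − $22,250 = $33,250.
Verified full-time employment (−$2,000 flat): $33,250 − $2,000 = $31,250.
Continuous local residence of ten or more years (−$15,250 flat): $31,250 − $15,250 = $16,000.
$16,000 is at or above the $6,500 minimum.

$16,000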